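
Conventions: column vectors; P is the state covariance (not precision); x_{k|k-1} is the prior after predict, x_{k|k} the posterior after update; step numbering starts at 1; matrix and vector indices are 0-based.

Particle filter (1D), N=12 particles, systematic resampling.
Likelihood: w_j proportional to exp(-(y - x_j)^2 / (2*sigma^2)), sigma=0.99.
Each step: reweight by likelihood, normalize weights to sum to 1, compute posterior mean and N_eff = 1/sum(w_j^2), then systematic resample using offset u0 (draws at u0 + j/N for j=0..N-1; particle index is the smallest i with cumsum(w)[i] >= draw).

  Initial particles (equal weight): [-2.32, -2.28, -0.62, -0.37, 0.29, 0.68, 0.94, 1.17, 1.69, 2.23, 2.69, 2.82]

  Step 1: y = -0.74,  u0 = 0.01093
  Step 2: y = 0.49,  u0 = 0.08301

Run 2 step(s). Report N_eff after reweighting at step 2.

N_eff = 9.5312

step 1: w=[0.0718, 0.0765, 0.2546, 0.2391, 0.1493, 0.0917, 0.0608, 0.0399, 0.0126, 0.0028, 0.0006, 0.0004]  mean=-0.3473  Neff=5.9130  idx=[0, 1, 2, 2, 2, 3, 3, 3, 4, 4, 5, 6]
step 2: w=[0.0024, 0.0026, 0.0708, 0.0708, 0.0708, 0.0910, 0.0910, 0.0910, 0.1300, 0.1300, 0.1302, 0.1196]  mean=0.0323  Neff=9.5312  idx=[3, 4, 5, 6, 7, 8, 8, 9, 9, 10, 11, 11]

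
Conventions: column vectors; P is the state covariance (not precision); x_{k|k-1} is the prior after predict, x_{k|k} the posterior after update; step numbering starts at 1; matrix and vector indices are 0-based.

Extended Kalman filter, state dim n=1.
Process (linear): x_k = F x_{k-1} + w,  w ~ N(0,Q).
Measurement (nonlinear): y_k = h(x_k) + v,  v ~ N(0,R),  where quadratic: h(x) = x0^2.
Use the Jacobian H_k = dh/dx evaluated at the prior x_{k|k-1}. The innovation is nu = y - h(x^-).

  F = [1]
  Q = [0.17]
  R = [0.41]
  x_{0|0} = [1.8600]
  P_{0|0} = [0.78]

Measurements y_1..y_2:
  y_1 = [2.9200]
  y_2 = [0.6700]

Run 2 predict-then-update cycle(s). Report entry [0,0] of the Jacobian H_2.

step 1: x^-=[1.8600]  P^-=[0.9500]  H_jac=[3.7200]  S=[13.5565]  K=[0.2607]  nu=[-0.5396]  x^+=[1.7193]  P^+=[0.0287]
step 2: x^-=[1.7193]  P^-=[0.1987]  H_jac=[3.4387]  S=[2.7599]  K=[0.2476]  nu=[-2.2861]  x^+=[1.1533]  P^+=[0.0295]

H_jac[0,0] = 3.4387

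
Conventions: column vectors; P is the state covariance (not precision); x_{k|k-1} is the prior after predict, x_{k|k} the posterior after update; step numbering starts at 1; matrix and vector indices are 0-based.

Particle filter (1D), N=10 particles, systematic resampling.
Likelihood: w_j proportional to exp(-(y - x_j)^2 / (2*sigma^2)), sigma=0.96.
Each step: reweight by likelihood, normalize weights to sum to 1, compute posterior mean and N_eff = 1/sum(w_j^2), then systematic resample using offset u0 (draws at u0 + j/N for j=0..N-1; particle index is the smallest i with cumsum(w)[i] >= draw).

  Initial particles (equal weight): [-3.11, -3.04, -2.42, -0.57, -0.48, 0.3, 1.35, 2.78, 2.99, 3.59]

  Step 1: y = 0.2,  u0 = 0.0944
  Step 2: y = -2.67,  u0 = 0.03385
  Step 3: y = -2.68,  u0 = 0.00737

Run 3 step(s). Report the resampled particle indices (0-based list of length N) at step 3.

resampled_idx = [0, 0, 1, 2, 3, 4, 5, 6, 7, 8]

step 1: w=[0.0009, 0.0011, 0.0079, 0.2370, 0.2543, 0.3251, 0.1595, 0.0088, 0.0048, 0.0006]  mean=0.0718  Neff=3.9662  idx=[3, 3, 4, 4, 4, 5, 5, 5, 6, 7]
step 2: w=[0.2124, 0.2124, 0.1722, 0.1722, 0.1722, 0.0194, 0.0194, 0.0194, 0.0004, 0.0000]  mean=-0.4722  Neff=5.5456  idx=[0, 0, 1, 1, 2, 2, 3, 3, 4, 4]
step 3: w=[0.1128, 0.1128, 0.1128, 0.1128, 0.0914, 0.0914, 0.0914, 0.0914, 0.0914, 0.0914]  mean=-0.5206  Neff=9.8911  idx=[0, 0, 1, 2, 3, 4, 5, 6, 7, 8]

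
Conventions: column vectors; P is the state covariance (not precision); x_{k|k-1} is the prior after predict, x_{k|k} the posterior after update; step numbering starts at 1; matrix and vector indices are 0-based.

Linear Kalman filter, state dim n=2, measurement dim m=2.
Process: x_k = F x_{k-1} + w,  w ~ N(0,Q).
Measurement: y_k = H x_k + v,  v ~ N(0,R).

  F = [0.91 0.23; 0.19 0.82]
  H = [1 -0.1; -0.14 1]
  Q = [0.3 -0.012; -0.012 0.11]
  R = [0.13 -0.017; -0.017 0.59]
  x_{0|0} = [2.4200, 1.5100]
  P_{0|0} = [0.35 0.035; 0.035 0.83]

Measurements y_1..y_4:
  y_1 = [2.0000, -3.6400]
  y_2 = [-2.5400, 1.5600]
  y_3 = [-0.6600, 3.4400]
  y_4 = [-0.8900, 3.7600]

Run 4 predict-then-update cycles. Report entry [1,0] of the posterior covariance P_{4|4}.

step 1: x^-=[2.5495, 1.6980]  P^-=[0.6484 0.2327; 0.2327 0.6916]  S=[0.7388 0.0590; 0.0590 1.2292]  K=[0.8402 0.0751; 0.1792 0.5276]  nu=[-0.3797, -4.9811]  x^+=[1.8563, -0.9979]  P^+=[0.1125 0.0458; 0.0458 0.3146]
step 2: x^-=[1.4597, -0.4656]  P^-=[0.4290 0.1030; 0.1030 0.3399]  S=[0.5418 -0.0066; -0.0066 0.9095]  K=[0.7734 0.0528; 0.1317 0.3588]  nu=[-4.0463, 2.2299]  x^+=[-1.5520, -0.1983]  P^+=[0.1029 0.0324; 0.0324 0.2140]
step 3: x^-=[-1.4580, -0.4575]  P^-=[0.4101 0.0718; 0.0718 0.2677]  S=[0.5284 -0.0284; -0.0284 0.8457]  K=[0.7648 0.0427; 0.1017 0.3081]  nu=[0.7522, 3.6934]  x^+=[-0.7251, 0.7570]  P^+=[0.1013 0.0264; 0.0264 0.1837]
step 4: x^-=[-0.4857, 0.4830]  P^-=[0.4047 0.0610; 0.0610 0.2454]  S=[0.5249 -0.0363; -0.0363 0.8263]  K=[0.7620 0.0388; 0.0896 0.2906]  nu=[-0.3560, 3.2090]  x^+=[-0.6325, 1.3837]  P^+=[0.1008 0.0240; 0.0240 0.1733]

P_post[1,0] = 0.0240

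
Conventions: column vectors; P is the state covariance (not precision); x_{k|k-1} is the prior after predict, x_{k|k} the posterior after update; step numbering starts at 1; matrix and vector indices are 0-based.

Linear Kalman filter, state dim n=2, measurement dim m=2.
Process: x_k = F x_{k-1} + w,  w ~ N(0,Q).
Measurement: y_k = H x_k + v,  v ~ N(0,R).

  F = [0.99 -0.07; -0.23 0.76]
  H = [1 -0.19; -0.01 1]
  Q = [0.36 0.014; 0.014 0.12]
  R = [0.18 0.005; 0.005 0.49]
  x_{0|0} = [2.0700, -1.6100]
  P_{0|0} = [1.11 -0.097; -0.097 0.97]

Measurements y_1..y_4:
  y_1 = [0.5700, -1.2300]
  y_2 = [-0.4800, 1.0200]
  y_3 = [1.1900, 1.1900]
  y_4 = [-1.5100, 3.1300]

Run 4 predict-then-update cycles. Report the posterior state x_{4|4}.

x_post = [-0.7804, 1.0149]

step 1: x^-=[2.1620, -1.6997]  P^-=[1.4661 -0.3649; -0.3649 0.7729]  S=[1.8127 -0.5221; -0.5221 1.2703]  K=[0.8632 0.0560; -0.1205 0.5618]  nu=[-1.9149, 0.4913]  x^+=[0.5366, -1.1929]  P^+=[0.1620 0.0334; 0.0334 0.2750]
step 2: x^-=[0.6147, -1.0300]  P^-=[0.5155 -0.0119; -0.0119 0.2757]  S=[0.7100 -0.0644; -0.0644 0.7660]  K=[0.7328 0.0394; -0.0583 0.3552]  nu=[-1.2904, 2.0562]  x^+=[-0.2499, -0.2244]  P^+=[0.1367 0.0243; 0.0243 0.1740]
step 3: x^-=[-0.2317, -0.1131]  P^-=[0.4915 -0.0077; -0.0077 0.2192]  S=[0.6823 -0.0493; -0.0493 0.7094]  K=[0.7248 0.0326; -0.0502 0.3056]  nu=[1.4002, 1.3008]  x^+=[0.8256, 0.2141]  P^+=[0.1346 0.0209; 0.0209 0.1497]
step 4: x^-=[0.8023, -0.0271]  P^-=[0.4898 -0.0085; -0.0085 0.2063]  S=[0.6804 -0.0476; -0.0476 0.6965]  K=[0.7243 0.0303; -0.0496 0.2929]  nu=[-2.3175, 3.1652]  x^+=[-0.7804, 1.0149]  P^+=[0.1343 0.0198; 0.0198 0.1435]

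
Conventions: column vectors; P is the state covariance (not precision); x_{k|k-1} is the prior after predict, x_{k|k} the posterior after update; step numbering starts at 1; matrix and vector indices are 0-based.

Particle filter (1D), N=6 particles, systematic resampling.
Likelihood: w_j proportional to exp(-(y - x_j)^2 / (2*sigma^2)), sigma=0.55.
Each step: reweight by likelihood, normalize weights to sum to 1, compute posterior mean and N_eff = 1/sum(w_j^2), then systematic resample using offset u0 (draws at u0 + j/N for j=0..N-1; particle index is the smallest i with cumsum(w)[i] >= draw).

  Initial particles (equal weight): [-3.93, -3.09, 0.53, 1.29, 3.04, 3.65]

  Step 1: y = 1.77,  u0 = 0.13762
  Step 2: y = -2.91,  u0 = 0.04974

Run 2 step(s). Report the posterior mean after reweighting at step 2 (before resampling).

step 1: w=[0.0000, 0.0000, 0.0944, 0.8188, 0.0833, 0.0035]  mean=1.3723  Neff=1.4570  idx=[3, 3, 3, 3, 3, 4]
step 2: w=[0.2000, 0.2000, 0.2000, 0.2000, 0.2000, 0.0000]  mean=1.2900  Neff=5.0000  idx=[0, 1, 1, 2, 3, 4]

post_mean = 1.2900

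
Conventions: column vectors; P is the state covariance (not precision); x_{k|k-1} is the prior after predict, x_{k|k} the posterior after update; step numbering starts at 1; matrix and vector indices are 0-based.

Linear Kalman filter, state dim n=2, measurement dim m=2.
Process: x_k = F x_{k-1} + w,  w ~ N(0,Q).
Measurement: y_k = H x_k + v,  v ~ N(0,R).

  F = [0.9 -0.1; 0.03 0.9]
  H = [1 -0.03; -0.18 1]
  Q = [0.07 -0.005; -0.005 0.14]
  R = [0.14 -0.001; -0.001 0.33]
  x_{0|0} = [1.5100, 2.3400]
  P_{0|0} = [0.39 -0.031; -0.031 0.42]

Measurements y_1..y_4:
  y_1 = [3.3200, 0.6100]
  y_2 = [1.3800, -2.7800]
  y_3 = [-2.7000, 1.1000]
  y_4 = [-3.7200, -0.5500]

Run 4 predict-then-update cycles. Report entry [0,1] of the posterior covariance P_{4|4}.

step 1: x^-=[1.1250, 2.1513]  P^-=[0.3957 -0.0573; -0.0573 0.4789]  S=[0.5395 -0.1442; -0.1442 0.8423]  K=[0.7291 -0.0278; 0.0235 0.5848]  nu=[2.2595, -1.3388]  x^+=[2.8096, 1.4214]  P^+=[0.1024 0.0085; 0.0085 0.1945]
step 2: x^-=[2.3865, 1.3636]  P^-=[0.1533 -0.0129; -0.0129 0.2981]  S=[0.2944 -0.0505; -0.0505 0.6377]  K=[0.5183 -0.0224; 0.0068 0.4716]  nu=[-0.9656, -3.7140]  x^+=[1.9693, -0.3946]  P^+=[0.0727 0.0052; 0.0052 0.1566]
step 3: x^-=[1.8118, -0.2961]  P^-=[0.1296 -0.0129; -0.0129 0.2672]  S=[0.2706 -0.0454; -0.0454 0.6060]  K=[0.4762 -0.0242; -0.0030 0.4445]  nu=[-4.5207, 1.7222]  x^+=[-0.3826, 0.4828]  P^+=[0.0668 0.0036; 0.0036 0.1473]
step 4: x^-=[-0.3926, 0.4231]  P^-=[0.1249 -0.0136; -0.0136 0.2596]  S=[0.2660 -0.0449; -0.0449 0.5985]  K=[0.4670 -0.0252; -0.0065 0.4373]  nu=[-3.3147, -1.0437]  x^+=[-1.9143, -0.0119]  P^+=[0.0655 0.0030; 0.0030 0.1449]

P_post[0,1] = 0.0030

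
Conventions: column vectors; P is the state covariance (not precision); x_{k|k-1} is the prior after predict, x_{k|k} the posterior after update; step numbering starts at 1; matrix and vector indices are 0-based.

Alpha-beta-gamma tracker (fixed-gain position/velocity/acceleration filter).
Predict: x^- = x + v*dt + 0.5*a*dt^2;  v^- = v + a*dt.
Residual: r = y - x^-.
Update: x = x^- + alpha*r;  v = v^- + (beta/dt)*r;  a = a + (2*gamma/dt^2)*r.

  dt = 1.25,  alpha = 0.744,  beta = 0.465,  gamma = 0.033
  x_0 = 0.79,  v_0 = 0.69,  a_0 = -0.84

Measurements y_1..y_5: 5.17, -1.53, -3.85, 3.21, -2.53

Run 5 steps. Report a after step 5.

step 1: x_pred=0.9962  r=4.1738  x^+=4.1015  v^+=1.1926  a^+=-0.6637
step 2: x_pred=5.0738  r=-6.6038  x^+=0.1606  v^+=-2.0936  a^+=-0.9426
step 3: x_pred=-3.1929  r=-0.6571  x^+=-3.6818  v^+=-3.5164  a^+=-0.9704
step 4: x_pred=-8.8354  r=12.0454  x^+=0.1264  v^+=-0.2485  a^+=-0.4616
step 5: x_pred=-0.5449  r=-1.9851  x^+=-2.0218  v^+=-1.5640  a^+=-0.5455

a_post = -0.5455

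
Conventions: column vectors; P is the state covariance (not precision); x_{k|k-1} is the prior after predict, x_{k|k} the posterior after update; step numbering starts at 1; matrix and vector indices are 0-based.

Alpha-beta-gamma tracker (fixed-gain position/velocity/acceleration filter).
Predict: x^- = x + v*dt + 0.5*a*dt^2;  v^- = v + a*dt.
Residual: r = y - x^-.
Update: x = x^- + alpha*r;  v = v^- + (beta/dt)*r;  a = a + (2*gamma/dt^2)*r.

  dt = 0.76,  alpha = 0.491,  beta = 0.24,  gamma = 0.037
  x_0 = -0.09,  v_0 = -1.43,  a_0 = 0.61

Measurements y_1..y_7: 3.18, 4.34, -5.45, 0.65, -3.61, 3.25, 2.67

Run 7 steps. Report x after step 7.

x_post = 1.8822

step 1: x_pred=-1.0006  r=4.1806  x^+=1.0521  v^+=0.3538  a^+=1.1456
step 2: x_pred=1.6518  r=2.6882  x^+=2.9717  v^+=2.0734  a^+=1.4900
step 3: x_pred=4.9778  r=-10.4278  x^+=-0.1423  v^+=-0.0872  a^+=0.1540
step 4: x_pred=-0.1641  r=0.8141  x^+=0.2356  v^+=0.2869  a^+=0.2583
step 5: x_pred=0.5283  r=-4.1383  x^+=-1.5036  v^+=-0.8236  a^+=-0.2719
step 6: x_pred=-2.2080  r=5.4580  x^+=0.4719  v^+=0.6934  a^+=0.4274
step 7: x_pred=1.1223  r=1.5477  x^+=1.8822  v^+=1.5070  a^+=0.6257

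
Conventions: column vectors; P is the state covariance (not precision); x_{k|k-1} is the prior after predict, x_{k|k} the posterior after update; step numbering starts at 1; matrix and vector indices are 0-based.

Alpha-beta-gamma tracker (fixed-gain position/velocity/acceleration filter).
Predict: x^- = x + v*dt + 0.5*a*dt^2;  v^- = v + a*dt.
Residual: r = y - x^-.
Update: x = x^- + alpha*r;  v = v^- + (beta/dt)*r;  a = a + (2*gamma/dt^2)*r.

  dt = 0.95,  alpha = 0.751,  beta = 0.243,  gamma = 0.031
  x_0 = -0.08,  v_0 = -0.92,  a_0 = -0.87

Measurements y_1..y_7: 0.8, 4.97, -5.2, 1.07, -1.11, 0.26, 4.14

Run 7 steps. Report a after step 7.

a_post = 0.3550

step 1: x_pred=-1.3466  r=2.1466  x^+=0.2655  v^+=-1.1974  a^+=-0.7225
step 2: x_pred=-1.1981  r=6.1681  x^+=3.4341  v^+=-0.3061  a^+=-0.2988
step 3: x_pred=3.0085  r=-8.2085  x^+=-3.1561  v^+=-2.6896  a^+=-0.8627
step 4: x_pred=-6.1005  r=7.1705  x^+=-0.7155  v^+=-1.6750  a^+=-0.3701
step 5: x_pred=-2.4738  r=1.3638  x^+=-1.4496  v^+=-1.6778  a^+=-0.2764
step 6: x_pred=-3.1682  r=3.4282  x^+=-0.5936  v^+=-1.0635  a^+=-0.0409
step 7: x_pred=-1.6224  r=5.7624  x^+=2.7052  v^+=0.3716  a^+=0.3550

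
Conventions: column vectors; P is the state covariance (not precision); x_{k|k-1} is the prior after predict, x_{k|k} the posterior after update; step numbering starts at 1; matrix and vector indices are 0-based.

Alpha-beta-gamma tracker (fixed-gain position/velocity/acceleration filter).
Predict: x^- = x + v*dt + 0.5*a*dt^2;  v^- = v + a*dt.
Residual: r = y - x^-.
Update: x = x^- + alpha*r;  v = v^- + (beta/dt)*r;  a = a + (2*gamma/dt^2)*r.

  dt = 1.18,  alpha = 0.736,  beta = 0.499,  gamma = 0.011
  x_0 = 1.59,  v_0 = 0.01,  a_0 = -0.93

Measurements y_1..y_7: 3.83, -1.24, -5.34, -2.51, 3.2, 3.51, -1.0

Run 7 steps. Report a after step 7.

step 1: x_pred=0.9543  r=2.8757  x^+=3.0708  v^+=0.1287  a^+=-0.8846
step 2: x_pred=2.6068  r=-3.8468  x^+=-0.2244  v^+=-2.5419  a^+=-0.9453
step 3: x_pred=-3.8820  r=-1.4580  x^+=-4.9551  v^+=-4.2739  a^+=-0.9684
step 4: x_pred=-10.6725  r=8.1625  x^+=-4.6649  v^+=-1.9648  a^+=-0.8394
step 5: x_pred=-7.5678  r=10.7678  x^+=0.3573  v^+=1.5982  a^+=-0.6693
step 6: x_pred=1.7772  r=1.7328  x^+=3.0525  v^+=1.5412  a^+=-0.6419
step 7: x_pred=4.4242  r=-5.4242  x^+=0.4320  v^+=-1.5101  a^+=-0.7276

a_post = -0.7276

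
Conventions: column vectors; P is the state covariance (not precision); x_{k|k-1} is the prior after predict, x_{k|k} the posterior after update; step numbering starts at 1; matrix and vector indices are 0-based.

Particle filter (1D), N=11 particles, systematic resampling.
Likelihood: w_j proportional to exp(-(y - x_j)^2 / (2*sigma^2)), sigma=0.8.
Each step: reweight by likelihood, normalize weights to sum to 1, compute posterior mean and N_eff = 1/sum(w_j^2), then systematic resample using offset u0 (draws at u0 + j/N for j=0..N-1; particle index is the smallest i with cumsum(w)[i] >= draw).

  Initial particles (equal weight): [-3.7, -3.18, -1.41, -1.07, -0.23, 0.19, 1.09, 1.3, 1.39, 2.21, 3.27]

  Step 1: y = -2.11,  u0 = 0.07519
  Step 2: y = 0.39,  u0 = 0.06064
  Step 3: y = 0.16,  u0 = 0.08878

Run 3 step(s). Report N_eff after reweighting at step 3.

step 1: w=[0.0798, 0.2351, 0.3922, 0.2470, 0.0364, 0.0092, 0.0002, 0.0001, 0.0000, 0.0000, 0.0000]  mean=-1.8665  Neff=3.5986  idx=[0, 1, 1, 2, 2, 2, 2, 3, 3, 3, 4]
step 2: w=[0.0000, 0.0000, 0.0000, 0.0489, 0.0489, 0.0489, 0.0489, 0.1163, 0.1163, 0.1163, 0.4554]  mean=-0.7541  Neff=3.8833  idx=[4, 6, 7, 8, 8, 9, 10, 10, 10, 10, 10]
step 3: w=[0.0245, 0.0245, 0.0515, 0.0515, 0.0515, 0.0515, 0.1490, 0.1490, 0.1490, 0.1490, 0.1490]  mean=-0.4607  Neff=8.1399  idx=[2, 4, 6, 6, 7, 7, 8, 9, 9, 10, 10]

N_eff = 8.1399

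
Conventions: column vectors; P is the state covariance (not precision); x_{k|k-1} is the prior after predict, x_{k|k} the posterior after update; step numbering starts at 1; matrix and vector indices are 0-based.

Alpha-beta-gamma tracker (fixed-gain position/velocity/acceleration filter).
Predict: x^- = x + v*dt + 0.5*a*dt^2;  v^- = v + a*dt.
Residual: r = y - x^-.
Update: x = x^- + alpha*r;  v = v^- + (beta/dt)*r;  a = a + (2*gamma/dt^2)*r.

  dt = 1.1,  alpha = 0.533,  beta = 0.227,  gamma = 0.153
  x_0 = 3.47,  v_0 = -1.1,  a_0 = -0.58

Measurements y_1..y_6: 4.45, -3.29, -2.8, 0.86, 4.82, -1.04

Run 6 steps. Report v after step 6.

v_post = 4.0302

step 1: x_pred=1.9091  r=2.5409  x^+=3.2634  v^+=-1.2137  a^+=0.0626
step 2: x_pred=1.9662  r=-5.2562  x^+=-0.8353  v^+=-2.2295  a^+=-1.2667
step 3: x_pred=-4.0541  r=1.2541  x^+=-3.3857  v^+=-3.3641  a^+=-0.9495
step 4: x_pred=-7.6606  r=8.5206  x^+=-3.1191  v^+=-2.6502  a^+=1.2053
step 5: x_pred=-5.3052  r=10.1252  x^+=0.0916  v^+=0.7651  a^+=3.7659
step 6: x_pred=3.2115  r=-4.2515  x^+=0.9454  v^+=4.0302  a^+=2.6907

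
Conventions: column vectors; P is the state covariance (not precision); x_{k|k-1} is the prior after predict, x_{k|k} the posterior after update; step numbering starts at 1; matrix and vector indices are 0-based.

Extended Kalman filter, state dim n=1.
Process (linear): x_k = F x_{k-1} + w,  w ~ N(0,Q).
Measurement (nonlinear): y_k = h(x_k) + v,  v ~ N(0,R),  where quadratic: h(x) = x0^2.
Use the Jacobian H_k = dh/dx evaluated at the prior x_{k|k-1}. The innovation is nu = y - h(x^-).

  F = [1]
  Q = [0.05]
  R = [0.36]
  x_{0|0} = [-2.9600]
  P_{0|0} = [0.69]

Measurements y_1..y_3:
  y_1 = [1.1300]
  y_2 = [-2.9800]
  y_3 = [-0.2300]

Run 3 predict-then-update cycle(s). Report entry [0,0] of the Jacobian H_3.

H_jac[0,0] = -1.1125

step 1: x^-=[-2.9600]  P^-=[0.7400]  H_jac=[-5.9200]  S=[26.2943]  K=[-0.1666]  nu=[-7.6316]  x^+=[-1.6885]  P^+=[0.0101]
step 2: x^-=[-1.6885]  P^-=[0.0601]  H_jac=[-3.3771]  S=[1.0458]  K=[-0.1942]  nu=[-5.8311]  x^+=[-0.5562]  P^+=[0.0207]
step 3: x^-=[-0.5562]  P^-=[0.0707]  H_jac=[-1.1125]  S=[0.4475]  K=[-0.1758]  nu=[-0.5394]  x^+=[-0.4614]  P^+=[0.0569]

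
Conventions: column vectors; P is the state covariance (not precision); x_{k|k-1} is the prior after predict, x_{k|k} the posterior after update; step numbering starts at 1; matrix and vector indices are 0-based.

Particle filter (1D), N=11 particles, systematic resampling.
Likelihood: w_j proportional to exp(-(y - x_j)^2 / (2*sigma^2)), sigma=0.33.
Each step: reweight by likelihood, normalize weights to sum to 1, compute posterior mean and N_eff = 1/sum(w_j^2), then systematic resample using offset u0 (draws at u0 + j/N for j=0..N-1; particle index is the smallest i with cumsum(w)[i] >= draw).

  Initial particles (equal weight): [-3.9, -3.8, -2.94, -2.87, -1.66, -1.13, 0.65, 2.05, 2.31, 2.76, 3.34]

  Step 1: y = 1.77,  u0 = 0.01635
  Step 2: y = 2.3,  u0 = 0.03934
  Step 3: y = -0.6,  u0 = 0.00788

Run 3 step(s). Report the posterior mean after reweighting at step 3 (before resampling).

post_mean = 2.0502

step 1: w=[0.0000, 0.0000, 0.0000, 0.0000, 0.0000, 0.0000, 0.0032, 0.7162, 0.2691, 0.0114, 0.0000]  mean=2.1236  Neff=1.7078  idx=[7, 7, 7, 7, 7, 7, 7, 7, 8, 8, 8]
step 2: w=[0.0834, 0.0834, 0.0834, 0.0834, 0.0834, 0.0834, 0.0834, 0.0834, 0.1110, 0.1110, 0.1110]  mean=2.1366  Neff=10.8017  idx=[0, 1, 2, 3, 4, 5, 7, 8, 8, 9, 10]
step 3: w=[0.1428, 0.1428, 0.1428, 0.1428, 0.1428, 0.1428, 0.1428, 0.0002, 0.0002, 0.0002, 0.0002]  mean=2.0502  Neff=7.0105  idx=[0, 0, 1, 1, 2, 3, 3, 4, 5, 5, 6]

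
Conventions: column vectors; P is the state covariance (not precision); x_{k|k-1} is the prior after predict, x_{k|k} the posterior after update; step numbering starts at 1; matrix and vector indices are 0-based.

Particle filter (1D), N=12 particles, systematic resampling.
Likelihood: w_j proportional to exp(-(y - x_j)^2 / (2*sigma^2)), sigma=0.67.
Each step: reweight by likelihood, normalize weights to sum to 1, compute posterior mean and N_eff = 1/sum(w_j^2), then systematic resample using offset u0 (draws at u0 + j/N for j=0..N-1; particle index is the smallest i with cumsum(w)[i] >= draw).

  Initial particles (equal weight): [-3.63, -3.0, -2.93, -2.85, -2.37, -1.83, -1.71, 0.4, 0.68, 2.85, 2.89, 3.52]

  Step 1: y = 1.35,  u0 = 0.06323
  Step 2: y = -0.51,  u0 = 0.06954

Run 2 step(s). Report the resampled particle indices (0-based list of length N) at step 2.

step 1: w=[0.0000, 0.0000, 0.0000, 0.0000, 0.0000, 0.0000, 0.0000, 0.3237, 0.5364, 0.0722, 0.0630, 0.0047]  mean=0.8984  Neff=2.4892  idx=[7, 7, 7, 7, 8, 8, 8, 8, 8, 8, 9, 10]
step 2: w=[0.1405, 0.1405, 0.1405, 0.1405, 0.0730, 0.0730, 0.0730, 0.0730, 0.0730, 0.0730, 0.0000, 0.0000]  mean=0.5226  Neff=9.0138  idx=[0, 1, 1, 2, 2, 3, 4, 5, 6, 7, 8, 9]

resampled_idx = [0, 1, 1, 2, 2, 3, 4, 5, 6, 7, 8, 9]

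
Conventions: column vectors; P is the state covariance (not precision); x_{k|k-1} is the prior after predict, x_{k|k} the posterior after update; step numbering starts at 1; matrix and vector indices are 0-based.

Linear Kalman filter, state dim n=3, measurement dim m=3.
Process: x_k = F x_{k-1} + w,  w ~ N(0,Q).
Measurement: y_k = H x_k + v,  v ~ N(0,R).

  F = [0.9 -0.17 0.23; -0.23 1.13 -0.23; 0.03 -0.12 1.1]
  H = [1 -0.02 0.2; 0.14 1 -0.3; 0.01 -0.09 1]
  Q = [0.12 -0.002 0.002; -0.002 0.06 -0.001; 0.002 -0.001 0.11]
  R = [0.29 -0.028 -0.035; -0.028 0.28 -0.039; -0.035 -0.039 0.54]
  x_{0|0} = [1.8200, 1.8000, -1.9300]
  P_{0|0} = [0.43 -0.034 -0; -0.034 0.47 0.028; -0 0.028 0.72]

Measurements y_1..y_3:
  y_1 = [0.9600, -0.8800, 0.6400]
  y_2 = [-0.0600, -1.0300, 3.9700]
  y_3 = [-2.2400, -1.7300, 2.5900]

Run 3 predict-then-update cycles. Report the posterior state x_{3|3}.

step 1: x^-=[0.8881, 2.0593, -2.2844]  P^-=[0.5282 -0.2469 0.2032; -0.2469 0.7241 -0.2164; 0.2032 -0.2164 0.9812]  S=[0.9506 -0.3735 0.4019; -0.3735 1.1464 -0.5915; 0.4019 -0.5915 1.5706]  K=[0.6035 -0.0141 -0.0129; -0.0960 0.6779 0.0991; 0.1536 -0.0764 0.5704]  nu=[0.5700, -3.7490, 3.1009]  x^+=[1.2450, -0.2298, -0.1420]  P^+=[0.1816 -0.0561 -0.0344; -0.0561 0.2115 0.0500; -0.0344 0.0500 0.3104]
step 2: x^-=[1.1269, -0.5134, -0.0912]  P^-=[0.2887 -0.1320 0.0511; -0.1320 0.3556 -0.0404; 0.0511 -0.0404 0.4738]  S=[0.6238 -0.1770 0.1279; -0.1770 0.6669 -0.2469; 0.1279 -0.2469 1.0252]  K=[0.4739 -0.0358 -0.0035; -0.1017 0.5213 0.0663; 0.1266 -0.0688 0.4338]  nu=[-1.1790, -0.7018, 4.0037]  x^+=[0.5793, -0.4940, 1.5446]  P^+=[0.1422 -0.0500 -0.0230; -0.0500 0.1635 0.0342; -0.0230 0.0342 0.2358]
step 3: x^-=[0.9606, -1.0466, 1.7757]  P^-=[0.2554 -0.1119 0.0442; -0.1119 0.2945 -0.0374; 0.0442 -0.0374 0.3876]  S=[0.5835 -0.1527 0.1014; -0.1527 0.6018 -0.2135; 0.1014 -0.2135 0.9378]  K=[0.4472 -0.0334 0.0046; -0.0991 0.4744 0.0494; 0.1226 -0.0768 0.3866]  nu=[-3.5766, -0.2851, 0.7105]  x^+=[-0.6261, -0.7924, 1.6338]  P^+=[0.1330 -0.0459 -0.0173; -0.0459 0.1477 0.0254; -0.0173 0.0254 0.2099]

x_post = [-0.6261, -0.7924, 1.6338]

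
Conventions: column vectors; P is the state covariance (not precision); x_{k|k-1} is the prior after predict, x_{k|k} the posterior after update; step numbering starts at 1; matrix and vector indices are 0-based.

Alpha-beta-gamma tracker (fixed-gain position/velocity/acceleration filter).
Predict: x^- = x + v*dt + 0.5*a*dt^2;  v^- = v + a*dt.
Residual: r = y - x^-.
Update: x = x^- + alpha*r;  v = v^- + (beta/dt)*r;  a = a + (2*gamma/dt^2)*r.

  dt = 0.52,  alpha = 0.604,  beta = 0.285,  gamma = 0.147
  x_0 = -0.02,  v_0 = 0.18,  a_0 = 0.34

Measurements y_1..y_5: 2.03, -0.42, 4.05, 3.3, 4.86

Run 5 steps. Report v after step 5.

step 1: x_pred=0.1196  r=1.9104  x^+=1.2735  v^+=1.4039  a^+=2.4172
step 2: x_pred=2.3303  r=-2.7503  x^+=0.6691  v^+=1.1534  a^+=-0.5731
step 3: x_pred=1.1914  r=2.8586  x^+=2.9180  v^+=2.4221  a^+=2.5349
step 4: x_pred=4.5202  r=-1.2202  x^+=3.7832  v^+=3.0715  a^+=1.2082
step 5: x_pred=5.5437  r=-0.6837  x^+=5.1308  v^+=3.3250  a^+=0.4648

v_post = 3.3250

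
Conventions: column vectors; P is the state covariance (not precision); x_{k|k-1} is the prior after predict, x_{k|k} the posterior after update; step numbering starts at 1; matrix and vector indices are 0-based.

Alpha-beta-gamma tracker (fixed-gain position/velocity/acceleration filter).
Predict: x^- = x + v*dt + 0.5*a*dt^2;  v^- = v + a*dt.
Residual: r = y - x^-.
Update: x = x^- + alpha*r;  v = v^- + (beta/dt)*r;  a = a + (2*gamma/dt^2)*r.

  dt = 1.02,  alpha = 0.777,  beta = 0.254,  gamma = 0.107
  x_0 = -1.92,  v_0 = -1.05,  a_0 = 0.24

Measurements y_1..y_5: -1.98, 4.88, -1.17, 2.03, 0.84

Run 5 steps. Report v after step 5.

step 1: x_pred=-2.8662  r=0.8862  x^+=-2.1776  v^+=-0.5845  a^+=0.4223
step 2: x_pred=-2.5542  r=7.4342  x^+=3.2222  v^+=1.6974  a^+=1.9514
step 3: x_pred=5.9687  r=-7.1387  x^+=0.4219  v^+=1.9102  a^+=0.4830
step 4: x_pred=2.6216  r=-0.5916  x^+=2.1619  v^+=2.2556  a^+=0.3614
step 5: x_pred=4.6506  r=-3.8106  x^+=1.6898  v^+=1.6753  a^+=-0.4224

v_post = 1.6753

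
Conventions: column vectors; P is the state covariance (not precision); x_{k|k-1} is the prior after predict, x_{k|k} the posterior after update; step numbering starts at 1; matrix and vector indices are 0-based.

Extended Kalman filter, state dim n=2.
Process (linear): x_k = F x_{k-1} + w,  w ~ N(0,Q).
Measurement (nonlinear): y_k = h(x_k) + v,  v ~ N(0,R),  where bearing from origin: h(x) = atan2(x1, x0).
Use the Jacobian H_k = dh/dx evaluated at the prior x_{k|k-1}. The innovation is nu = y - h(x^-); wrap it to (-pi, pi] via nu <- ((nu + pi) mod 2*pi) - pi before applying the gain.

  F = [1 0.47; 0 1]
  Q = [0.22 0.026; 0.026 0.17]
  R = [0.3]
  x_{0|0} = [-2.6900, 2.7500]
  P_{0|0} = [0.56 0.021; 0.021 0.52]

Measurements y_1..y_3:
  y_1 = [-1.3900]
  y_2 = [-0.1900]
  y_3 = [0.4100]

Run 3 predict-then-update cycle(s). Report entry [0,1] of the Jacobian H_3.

H_jac[0,1] = 0.0679

step 1: x^-=[-1.3975, 2.7500]  P^-=[0.9146 0.2914; 0.2914 0.6900]  H_jac=[-0.2890 -0.1469]  S=[0.4160]  K=[-0.7383; -0.4460]  nu=[2.8522]  x^+=[-3.5032, 1.4778]  P^+=[0.6879 0.1544; 0.1544 0.6072]
step 2: x^-=[-2.8086, 1.4778]  P^-=[1.1872 0.4658; 0.4658 0.7772]  H_jac=[-0.1467 -0.2788]  S=[0.4241]  K=[-0.7170; -0.6722]  nu=[-2.8472]  x^+=[-0.7672, 3.3917]  P^+=[0.9691 0.2614; 0.2614 0.5856]
step 3: x^-=[0.8269, 3.3917]  P^-=[1.5642 0.5627; 0.5627 0.7556]  H_jac=[-0.2783 0.0679]  S=[0.4034]  K=[-0.9846; -0.2611]  nu=[-0.9217]  x^+=[1.7343, 3.6323]  P^+=[1.1732 0.4590; 0.4590 0.7281]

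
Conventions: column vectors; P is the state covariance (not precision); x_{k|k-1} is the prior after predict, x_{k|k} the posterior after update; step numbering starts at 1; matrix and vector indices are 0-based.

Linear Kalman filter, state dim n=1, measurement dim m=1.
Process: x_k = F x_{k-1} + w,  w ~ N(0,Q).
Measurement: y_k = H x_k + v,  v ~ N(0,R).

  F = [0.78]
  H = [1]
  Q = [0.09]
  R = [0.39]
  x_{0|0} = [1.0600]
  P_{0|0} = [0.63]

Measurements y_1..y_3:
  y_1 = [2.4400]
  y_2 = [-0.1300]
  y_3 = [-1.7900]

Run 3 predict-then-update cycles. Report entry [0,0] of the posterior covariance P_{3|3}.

P_post[0,0] = 0.1211

step 1: x^-=[0.8268]  P^-=[0.4733]  S=[0.8633]  K=[0.5482]  nu=[1.6132]  x^+=[1.7112]  P^+=[0.2138]
step 2: x^-=[1.3348]  P^-=[0.2201]  S=[0.6101]  K=[0.3607]  nu=[-1.4648]  x^+=[0.8064]  P^+=[0.1407]
step 3: x^-=[0.6290]  P^-=[0.1756]  S=[0.5656]  K=[0.3105]  nu=[-2.4190]  x^+=[-0.1220]  P^+=[0.1211]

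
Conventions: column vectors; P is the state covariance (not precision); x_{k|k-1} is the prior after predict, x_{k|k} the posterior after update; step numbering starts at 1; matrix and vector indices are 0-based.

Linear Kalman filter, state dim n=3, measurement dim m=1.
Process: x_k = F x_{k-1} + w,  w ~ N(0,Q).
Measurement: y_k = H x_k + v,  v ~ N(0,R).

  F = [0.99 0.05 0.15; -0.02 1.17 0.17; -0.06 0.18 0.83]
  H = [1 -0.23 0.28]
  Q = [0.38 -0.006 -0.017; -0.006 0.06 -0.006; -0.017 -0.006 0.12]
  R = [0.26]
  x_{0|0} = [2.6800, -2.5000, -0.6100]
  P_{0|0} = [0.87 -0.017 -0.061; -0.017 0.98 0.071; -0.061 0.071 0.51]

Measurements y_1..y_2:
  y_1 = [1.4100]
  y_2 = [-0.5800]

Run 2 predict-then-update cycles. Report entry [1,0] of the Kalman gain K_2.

K[1,0] = 0.0774

step 1: x^-=[2.4367, -3.0823, -1.1171]  P^-=[1.2279 0.0304 -0.0441; 0.0304 1.4461 0.3474; -0.0441 0.3474 0.5339]  S=[1.5228]  K=[0.7936; -0.1346; 0.0168]  nu=[-1.4228]  x^+=[1.3075, -2.8908, -1.1410]  P^+=[0.2687 0.1930 -0.0643; 0.1930 1.4185 0.3508; -0.0643 0.3508 0.5335]
step 2: x^-=[0.9787, -3.6024, -1.5458]  P^-=[0.6642 0.3626 0.0518; 0.3626 2.1483 0.7072; 0.0518 0.7072 0.6415]  S=[0.8593]  K=[0.6928; 0.0774; 0.0800]  nu=[-1.9545]  x^+=[-0.3754, -3.7537, -1.7022]  P^+=[0.2518 0.3165 0.0042; 0.3165 2.1431 0.7019; 0.0042 0.7019 0.6360]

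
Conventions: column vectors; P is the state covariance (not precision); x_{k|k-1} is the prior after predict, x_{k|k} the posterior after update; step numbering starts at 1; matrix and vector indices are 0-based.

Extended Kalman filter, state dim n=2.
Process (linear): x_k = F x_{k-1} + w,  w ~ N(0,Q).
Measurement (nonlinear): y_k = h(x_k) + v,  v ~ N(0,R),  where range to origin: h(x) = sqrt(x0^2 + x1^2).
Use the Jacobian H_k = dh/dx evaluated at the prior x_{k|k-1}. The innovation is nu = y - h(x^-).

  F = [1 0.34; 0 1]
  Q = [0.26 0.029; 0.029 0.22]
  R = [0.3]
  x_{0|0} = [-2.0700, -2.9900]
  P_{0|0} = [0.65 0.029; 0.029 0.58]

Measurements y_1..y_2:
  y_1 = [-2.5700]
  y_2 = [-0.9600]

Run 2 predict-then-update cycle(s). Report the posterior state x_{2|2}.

step 1: x^-=[-3.0866, -2.9900]  P^-=[0.9968 0.2552; 0.2552 0.8000]  H_jac=[-0.7183 -0.6958]  S=[1.4566]  K=[-0.6134; -0.5080]  nu=[-6.8673]  x^+=[1.1260, 0.4985]  P^+=[0.4487 -0.1987; -0.1987 0.4241]
step 2: x^-=[1.2955, 0.4985]  P^-=[0.6226 -0.0255; -0.0255 0.6441]  H_jac=[0.9333 0.3591]  S=[0.9083]  K=[0.6297; 0.2285]  nu=[-2.3481]  x^+=[-0.1830, -0.0380]  P^+=[0.2625 -0.1562; -0.1562 0.5967]

x_post = [-0.1830, -0.0380]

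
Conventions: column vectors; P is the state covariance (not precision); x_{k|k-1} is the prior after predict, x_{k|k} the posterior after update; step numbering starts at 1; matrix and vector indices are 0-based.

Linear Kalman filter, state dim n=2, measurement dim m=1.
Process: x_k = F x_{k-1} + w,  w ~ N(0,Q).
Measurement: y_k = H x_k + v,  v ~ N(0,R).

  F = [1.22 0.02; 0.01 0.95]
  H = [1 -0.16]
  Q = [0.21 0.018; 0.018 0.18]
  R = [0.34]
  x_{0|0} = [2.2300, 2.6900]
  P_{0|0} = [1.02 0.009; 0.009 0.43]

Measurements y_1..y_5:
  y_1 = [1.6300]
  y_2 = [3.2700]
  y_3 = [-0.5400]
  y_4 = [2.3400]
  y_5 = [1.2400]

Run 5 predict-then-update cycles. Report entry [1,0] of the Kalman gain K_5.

K[1,0] = 0.0843

step 1: x^-=[2.7744, 2.5778]  P^-=[1.7288 0.0490; 0.0490 0.5683]  S=[2.0676]  K=[0.8323; -0.0203]  nu=[-0.7320]  x^+=[2.1652, 2.5926]  P^+=[0.2964 0.0839; 0.0839 0.5675]
step 2: x^-=[2.6934, 2.4846]  P^-=[0.6555 0.1297; 0.1297 0.6938]  S=[0.9718]  K=[0.6532; 0.0192]  nu=[0.9742]  x^+=[3.3297, 2.5034]  P^+=[0.2409 0.1175; 0.1175 0.6934]
step 3: x^-=[4.1123, 2.4115]  P^-=[0.5745 0.1703; 0.1703 0.8081]  S=[0.8807]  K=[0.6214; 0.0466]  nu=[-4.2665]  x^+=[1.4611, 2.2129]  P^+=[0.2344 0.1448; 0.1448 0.8062]
step 4: x^-=[1.8268, 2.1168]  P^-=[0.5663 0.2040; 0.2040 0.9103]  S=[0.8644]  K=[0.6175; 0.0676]  nu=[0.8519]  x^+=[2.3528, 2.1744]  P^+=[0.2368 0.1680; 0.1680 0.9064]
step 5: x^-=[2.9139, 2.0892]  P^-=[0.5710 0.2328; 0.2328 1.0012]  S=[0.8622]  K=[0.6191; 0.0843]  nu=[-1.3396]  x^+=[2.0845, 1.9763]  P^+=[0.2406 0.1879; 0.1879 0.9951]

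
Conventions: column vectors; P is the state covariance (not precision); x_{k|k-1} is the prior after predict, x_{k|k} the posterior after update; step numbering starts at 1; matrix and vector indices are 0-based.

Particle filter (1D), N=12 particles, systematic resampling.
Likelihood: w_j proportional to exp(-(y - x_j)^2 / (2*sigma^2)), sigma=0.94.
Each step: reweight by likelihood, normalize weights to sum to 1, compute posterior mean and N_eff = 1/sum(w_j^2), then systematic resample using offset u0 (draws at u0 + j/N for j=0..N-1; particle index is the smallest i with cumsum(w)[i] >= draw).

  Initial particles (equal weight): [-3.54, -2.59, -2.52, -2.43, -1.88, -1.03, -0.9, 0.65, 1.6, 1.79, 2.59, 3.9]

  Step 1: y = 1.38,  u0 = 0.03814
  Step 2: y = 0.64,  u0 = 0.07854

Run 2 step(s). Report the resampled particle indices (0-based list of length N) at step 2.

resampled_idx = [0, 1, 1, 2, 2, 3, 4, 5, 6, 7, 9, 11]

step 1: w=[0.0000, 0.0000, 0.0001, 0.0001, 0.0008, 0.0118, 0.0166, 0.2327, 0.3060, 0.2860, 0.1374, 0.0087]  mean=1.5133  Neff=4.0172  idx=[7, 7, 7, 8, 8, 8, 8, 9, 9, 9, 10, 10]
step 2: w=[0.1423, 0.1423, 0.1423, 0.0845, 0.0845, 0.0845, 0.0845, 0.0673, 0.0673, 0.0673, 0.0165, 0.0165]  mean=1.2656  Neff=9.6654  idx=[0, 1, 1, 2, 2, 3, 4, 5, 6, 7, 9, 11]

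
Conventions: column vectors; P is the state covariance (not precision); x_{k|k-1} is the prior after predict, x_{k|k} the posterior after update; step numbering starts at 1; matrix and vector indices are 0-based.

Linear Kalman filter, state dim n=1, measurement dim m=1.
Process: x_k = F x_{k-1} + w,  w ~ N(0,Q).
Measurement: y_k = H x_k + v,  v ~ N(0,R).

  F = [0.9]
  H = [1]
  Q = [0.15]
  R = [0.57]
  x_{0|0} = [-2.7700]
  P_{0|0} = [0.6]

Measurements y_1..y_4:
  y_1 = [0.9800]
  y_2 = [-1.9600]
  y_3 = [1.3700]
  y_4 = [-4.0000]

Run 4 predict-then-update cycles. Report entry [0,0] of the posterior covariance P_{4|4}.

P_post[0,0] = 0.2058

step 1: x^-=[-2.4930]  P^-=[0.6360]  S=[1.2060]  K=[0.5274]  nu=[3.4730]  x^+=[-0.6615]  P^+=[0.3006]
step 2: x^-=[-0.5953]  P^-=[0.3935]  S=[0.9635]  K=[0.4084]  nu=[-1.3647]  x^+=[-1.1527]  P^+=[0.2328]
step 3: x^-=[-1.0374]  P^-=[0.3386]  S=[0.9086]  K=[0.3726]  nu=[2.4074]  x^+=[-0.1403]  P^+=[0.2124]
step 4: x^-=[-0.1263]  P^-=[0.3220]  S=[0.8920]  K=[0.3610]  nu=[-3.8737]  x^+=[-1.5248]  P^+=[0.2058]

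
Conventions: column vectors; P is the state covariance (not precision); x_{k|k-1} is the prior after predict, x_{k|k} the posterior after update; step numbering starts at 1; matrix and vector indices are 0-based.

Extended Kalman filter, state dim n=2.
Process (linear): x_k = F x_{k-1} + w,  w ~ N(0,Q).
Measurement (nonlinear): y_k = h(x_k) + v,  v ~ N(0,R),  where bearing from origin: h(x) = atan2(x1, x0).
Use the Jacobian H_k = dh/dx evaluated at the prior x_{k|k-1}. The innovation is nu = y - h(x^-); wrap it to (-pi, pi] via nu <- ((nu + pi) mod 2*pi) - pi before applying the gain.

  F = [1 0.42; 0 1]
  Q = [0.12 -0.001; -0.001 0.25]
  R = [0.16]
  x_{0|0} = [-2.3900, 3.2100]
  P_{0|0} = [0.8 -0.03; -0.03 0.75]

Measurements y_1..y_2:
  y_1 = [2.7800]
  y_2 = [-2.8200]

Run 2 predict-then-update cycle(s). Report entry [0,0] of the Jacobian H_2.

H_jac[0,0] = -0.3318

step 1: x^-=[-1.0418, 3.2100]  P^-=[1.0271 0.2840; 0.2840 1.0000]  H_jac=[-0.2818 -0.0915]  S=[0.2646]  K=[-1.1922; -0.6482]  nu=[0.8954]  x^+=[-2.1093, 2.6296]  P^+=[0.6510 0.0795; 0.0795 0.8888]
step 2: x^-=[-1.0048, 2.6296]  P^-=[0.9946 0.4518; 0.4518 1.1388]  H_jac=[-0.3318 -0.1268]  S=[0.3258]  K=[-1.1887; -0.9033]  nu=[1.5274]  x^+=[-2.8204, 1.2499]  P^+=[0.5342 0.1020; 0.1020 0.8730]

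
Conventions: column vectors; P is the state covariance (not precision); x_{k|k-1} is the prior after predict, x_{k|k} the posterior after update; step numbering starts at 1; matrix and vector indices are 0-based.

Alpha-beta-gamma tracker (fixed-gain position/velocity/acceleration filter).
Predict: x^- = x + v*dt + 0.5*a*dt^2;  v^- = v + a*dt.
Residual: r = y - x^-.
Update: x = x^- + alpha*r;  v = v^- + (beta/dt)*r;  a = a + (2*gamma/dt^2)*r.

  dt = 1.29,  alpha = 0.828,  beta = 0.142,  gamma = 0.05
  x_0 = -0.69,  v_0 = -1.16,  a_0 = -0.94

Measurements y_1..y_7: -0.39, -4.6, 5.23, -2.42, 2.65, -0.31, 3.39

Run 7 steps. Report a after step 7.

a_post = 0.7790

step 1: x_pred=-2.9685  r=2.5785  x^+=-0.8335  v^+=-2.0888  a^+=-0.7850
step 2: x_pred=-4.1812  r=-0.4188  x^+=-4.5280  v^+=-3.1476  a^+=-0.8102
step 3: x_pred=-9.2625  r=14.4925  x^+=2.7373  v^+=-2.5975  a^+=0.0607
step 4: x_pred=-0.5629  r=-1.8571  x^+=-2.1006  v^+=-2.7236  a^+=-0.0509
step 5: x_pred=-5.6564  r=8.3064  x^+=1.2213  v^+=-1.8749  a^+=0.4482
step 6: x_pred=-0.8244  r=0.5144  x^+=-0.3985  v^+=-1.2401  a^+=0.4791
step 7: x_pred=-1.5995  r=4.9895  x^+=2.5318  v^+=-0.0728  a^+=0.7790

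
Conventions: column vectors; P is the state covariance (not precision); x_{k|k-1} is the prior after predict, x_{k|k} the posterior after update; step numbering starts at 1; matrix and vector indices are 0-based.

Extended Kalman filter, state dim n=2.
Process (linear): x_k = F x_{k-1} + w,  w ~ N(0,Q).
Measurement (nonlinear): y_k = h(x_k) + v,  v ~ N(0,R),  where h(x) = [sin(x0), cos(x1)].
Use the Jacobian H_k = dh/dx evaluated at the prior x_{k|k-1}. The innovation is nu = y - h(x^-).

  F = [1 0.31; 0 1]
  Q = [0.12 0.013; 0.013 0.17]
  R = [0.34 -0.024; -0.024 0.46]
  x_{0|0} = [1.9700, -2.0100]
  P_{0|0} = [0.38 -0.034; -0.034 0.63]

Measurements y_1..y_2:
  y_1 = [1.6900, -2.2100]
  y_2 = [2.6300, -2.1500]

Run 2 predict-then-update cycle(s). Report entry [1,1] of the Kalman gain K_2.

step 1: x^-=[1.3469, -2.0100]  P^-=[0.5395 0.1743; 0.1743 0.8000]  H_jac=[0.2220 0.0000; 0.0000 0.9051]  S=[0.3666 0.0110; 0.0110 1.1154]  K=[0.3226 0.1383; 0.0861 0.6483]  nu=[0.7150, -1.7848]  x^+=[1.3308, -3.1056]  P^+=[0.4790 0.0617; 0.0617 0.3272]
step 2: x^-=[0.3680, -3.1056]  P^-=[0.6687 0.1762; 0.1762 0.4972]  H_jac=[0.9330 0.0000; 0.0000 0.0360]  S=[0.9222 -0.0181; -0.0181 0.4606]  K=[0.6774 0.0404; 0.1791 0.0459]  nu=[2.2702, -1.1506]  x^+=[1.8594, -2.7517]  P^+=[0.2458 0.0641; 0.0641 0.4670]

K[1,1] = 0.0459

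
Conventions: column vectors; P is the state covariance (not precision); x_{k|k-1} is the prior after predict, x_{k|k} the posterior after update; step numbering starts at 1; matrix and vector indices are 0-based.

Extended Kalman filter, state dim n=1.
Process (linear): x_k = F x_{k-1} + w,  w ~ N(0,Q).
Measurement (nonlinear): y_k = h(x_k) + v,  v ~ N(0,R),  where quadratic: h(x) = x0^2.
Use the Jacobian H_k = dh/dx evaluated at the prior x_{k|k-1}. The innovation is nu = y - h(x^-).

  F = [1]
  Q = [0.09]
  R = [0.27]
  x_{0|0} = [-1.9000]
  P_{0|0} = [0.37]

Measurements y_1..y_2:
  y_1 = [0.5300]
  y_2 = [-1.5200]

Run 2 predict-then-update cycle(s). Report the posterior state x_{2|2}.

x_post = [-0.2941]

step 1: x^-=[-1.9000]  P^-=[0.4600]  H_jac=[-3.8000]  S=[6.9124]  K=[-0.2529]  nu=[-3.0800]  x^+=[-1.1211]  P^+=[0.0180]
step 2: x^-=[-1.1211]  P^-=[0.1080]  H_jac=[-2.2423]  S=[0.8128]  K=[-0.2978]  nu=[-2.7769]  x^+=[-0.2941]  P^+=[0.0359]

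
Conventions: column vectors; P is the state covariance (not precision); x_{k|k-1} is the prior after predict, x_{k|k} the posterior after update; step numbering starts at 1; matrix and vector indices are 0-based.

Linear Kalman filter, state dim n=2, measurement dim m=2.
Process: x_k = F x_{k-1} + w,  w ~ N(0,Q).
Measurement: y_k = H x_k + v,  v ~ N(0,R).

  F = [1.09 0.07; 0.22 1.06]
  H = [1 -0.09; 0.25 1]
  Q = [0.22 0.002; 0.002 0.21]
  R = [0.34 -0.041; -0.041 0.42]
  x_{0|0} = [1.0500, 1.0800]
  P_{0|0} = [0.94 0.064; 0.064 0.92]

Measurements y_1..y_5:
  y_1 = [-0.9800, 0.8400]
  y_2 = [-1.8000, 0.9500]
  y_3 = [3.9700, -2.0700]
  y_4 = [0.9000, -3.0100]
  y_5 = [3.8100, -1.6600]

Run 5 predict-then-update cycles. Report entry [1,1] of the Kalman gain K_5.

K[1,1] = 0.5098

step 1: x^-=[1.2201, 1.3758]  P^-=[1.3511 0.3706; 0.3706 1.3191]  S=[1.6351 0.5403; 0.5403 2.0088]  K=[0.7566 0.1491; -0.0858 0.7258]  nu=[-2.0763, -0.8408]  x^+=[-0.4763, 0.9437]  P^+=[0.2484 -0.0305; -0.0305 0.3160]
step 2: x^-=[-0.4531, 0.8955]  P^-=[0.5120 0.0493; 0.0493 0.5629]  S=[0.8477 0.0845; 0.0845 1.0395]  K=[0.5865 0.1229; -0.0572 0.5580]  nu=[-1.2663, 0.1678]  x^+=[-1.1752, 1.0616]  P^+=[0.1925 -0.0206; -0.0206 0.2418]
step 3: x^-=[-1.2066, 0.8667]  P^-=[0.4468 0.0420; 0.0420 0.4815]  S=[0.7831 0.0684; 0.0684 0.9504]  K=[0.5550 0.1218; -0.0472 0.5210]  nu=[5.2547, -2.6351]  x^+=[1.3891, -0.7543]  P^+=[0.1822 -0.0172; -0.0172 0.2251]
step 4: x^-=[1.4613, -0.4940]  P^-=[0.4349 0.0423; 0.0423 0.4637]  S=[0.7711 0.0673; 0.0673 0.9320]  K=[0.5484 0.1224; -0.0440 0.5120]  nu=[-0.6057, -2.8814]  x^+=[0.7763, -1.9427]  P^+=[0.1800 -0.0161; -0.0161 0.2209]
step 5: x^-=[0.7102, -1.8884]  P^-=[0.4325 0.0427; 0.0427 0.4594]  S=[0.7685 0.0676; 0.0676 0.9278]  K=[0.5470 0.1228; -0.0430 0.5098]  nu=[2.9298, 0.0509]  x^+=[2.3190, -1.9885]  P^+=[0.1795 -0.0157; -0.0157 0.2198]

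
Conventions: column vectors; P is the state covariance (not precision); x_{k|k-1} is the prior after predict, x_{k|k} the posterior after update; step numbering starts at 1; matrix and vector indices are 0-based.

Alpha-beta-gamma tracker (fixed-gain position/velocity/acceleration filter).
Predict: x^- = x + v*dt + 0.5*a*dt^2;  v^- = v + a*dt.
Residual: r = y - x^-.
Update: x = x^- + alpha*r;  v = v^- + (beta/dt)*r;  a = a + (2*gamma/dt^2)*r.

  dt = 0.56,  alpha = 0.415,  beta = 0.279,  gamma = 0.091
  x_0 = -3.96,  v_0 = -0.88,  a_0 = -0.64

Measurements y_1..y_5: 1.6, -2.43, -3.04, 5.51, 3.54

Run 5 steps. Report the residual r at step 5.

step 1: x_pred=-4.5532  r=6.1532  x^+=-1.9996  v^+=1.8272  a^+=2.9310
step 2: x_pred=-0.5168  r=-1.9132  x^+=-1.3108  v^+=2.5154  a^+=1.8207
step 3: x_pred=0.3833  r=-3.4233  x^+=-1.0374  v^+=1.8294  a^+=-0.1661
step 4: x_pred=-0.0389  r=5.5489  x^+=2.2639  v^+=4.5010  a^+=3.0543
step 5: x_pred=5.2633  r=-1.7233  x^+=4.5481  v^+=5.3528  a^+=2.0541

resid = -1.7233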